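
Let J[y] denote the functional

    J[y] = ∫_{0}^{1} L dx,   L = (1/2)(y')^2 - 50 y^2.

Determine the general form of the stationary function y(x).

The Lagrangian is L = (1/2)(y')^2 - 50 y^2.
∂L/∂y = -100y.
∂L/∂y' = y'.
The Euler-Lagrange equation d/dx(∂L/∂y') − ∂L/∂y = 0 becomes:
    y'' + 100 y = 0
General solution: y(x) = A sin(10x) + B cos(10x), where A and B are arbitrary constants fixed by the endpoint conditions.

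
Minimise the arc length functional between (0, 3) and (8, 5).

Arc-length functional: J[y] = ∫ sqrt(1 + (y')^2) dx.
Lagrangian L = sqrt(1 + (y')^2) has no explicit y dependence, so ∂L/∂y = 0 and the Euler-Lagrange equation gives
    d/dx( y' / sqrt(1 + (y')^2) ) = 0  ⇒  y' / sqrt(1 + (y')^2) = const.
Hence y' is constant, so y(x) is affine.
Fitting the endpoints (0, 3) and (8, 5):
    slope m = (5 − 3) / (8 − 0) = 1/4,
    intercept c = 3 − m·0 = 3.
Extremal: y(x) = (1/4) x + 3.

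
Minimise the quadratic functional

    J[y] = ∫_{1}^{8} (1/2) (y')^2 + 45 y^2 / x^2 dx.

The Lagrangian is L = (1/2) (y')^2 + 45 y^2 / x^2.
Compute ∂L/∂y = 90y/x^2, ∂L/∂y' = y'.
The Euler-Lagrange equation d/dx(∂L/∂y') − ∂L/∂y = 0 reduces to
    y'' − 90/x^2 · y = 0  (x > 0).
Its general solution is
    y(x) = A x^10 + B x^(-9),
with A, B fixed by the endpoint conditions.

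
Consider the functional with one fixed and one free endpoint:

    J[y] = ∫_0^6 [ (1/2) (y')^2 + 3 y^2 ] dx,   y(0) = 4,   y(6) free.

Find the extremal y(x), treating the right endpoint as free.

The Lagrangian L = (1/2) (y')^2 + 3 y^2 gives
    ∂L/∂y = 6 y,   ∂L/∂y' = y'.
Euler-Lagrange: y'' − 6 y = 0.
With k = sqrt(6), the general solution is
    y(x) = A cosh(sqrt(6) x) + B sinh(sqrt(6) x).
Fixed left endpoint y(0) = 4 ⇒ A = 4.
The right endpoint x = 6 is free, so the natural (transversality) condition is ∂L/∂y' |_{x=6} = 0, i.e. y'(6) = 0.
Compute y'(x) = A k sinh(k x) + B k cosh(k x), so
    y'(6) = A k sinh(k·6) + B k cosh(k·6) = 0
    ⇒ B = −A tanh(k·6) = − 4 tanh(sqrt(6)·6).
Therefore the extremal is
    y(x) = 4 cosh(sqrt(6) x) − 4 tanh(sqrt(6)·6) sinh(sqrt(6) x).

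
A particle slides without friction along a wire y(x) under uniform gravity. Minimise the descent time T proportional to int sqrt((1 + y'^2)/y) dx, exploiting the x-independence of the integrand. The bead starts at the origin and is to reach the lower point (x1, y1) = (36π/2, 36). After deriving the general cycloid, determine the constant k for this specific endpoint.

The Lagrangian L = sqrt((1 + y'^2) / y) has no explicit x dependence, so the Beltrami identity applies:
    L − y' ∂L/∂y' = C.
Compute ∂L/∂y' = y' / sqrt(y (1 + y'^2)).
Substitute:
    sqrt((1 + y'^2)/y) − y'·y' / sqrt(y (1 + y'^2))
    = (1 + y'^2) / sqrt(y (1 + y'^2)) − y'^2 / sqrt(y (1 + y'^2))
    = 1 / sqrt(y (1 + y'^2)) = C.
Squaring and rearranging gives the first integral
    y (1 + y'^2) = 1/C^2 =: k   (constant).
Solving this first-order ODE by the substitution
    y = (k/2)(1 − cos θ)
yields the cycloid parameterisation
    x(θ) = (k/2)(θ − sin θ),   y(θ) = (k/2)(1 − cos θ).
The constant k is fixed by the endpoint condition.
Now fit the given lower endpoint (x1, y1) = (36π/2, 36). At the bottom of the first arch (θ = π), the parametric equations give
    y(π) = (k/2)(1 − cos π) = k,
    x(π) = (k/2)(π − sin π) = kπ/2.
Matching y(π) = 36 gives k = 36, consistent with x(π) = 36π/2. Therefore the specific cycloid is
    x(θ) = (36/2)(θ − sin θ),   y(θ) = (36/2)(1 − cos θ).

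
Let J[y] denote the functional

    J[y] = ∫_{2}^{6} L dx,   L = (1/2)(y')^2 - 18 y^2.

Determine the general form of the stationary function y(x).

The Lagrangian is L = (1/2)(y')^2 - 18 y^2.
∂L/∂y = -36y.
∂L/∂y' = y'.
The Euler-Lagrange equation d/dx(∂L/∂y') − ∂L/∂y = 0 becomes:
    y'' + 36 y = 0
General solution: y(x) = A sin(6x) + B cos(6x), where A and B are arbitrary constants fixed by the endpoint conditions.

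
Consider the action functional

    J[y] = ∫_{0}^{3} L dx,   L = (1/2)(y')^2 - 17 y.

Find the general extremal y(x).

The Lagrangian is L = (1/2)(y')^2 - 17 y.
∂L/∂y = -17.
∂L/∂y' = y'.
The Euler-Lagrange equation d/dx(∂L/∂y') − ∂L/∂y = 0 becomes:
    y'' + 17 = 0
General solution: y(x) = -(17/2) x^2 + A x + B, where A and B are arbitrary constants fixed by the endpoint conditions.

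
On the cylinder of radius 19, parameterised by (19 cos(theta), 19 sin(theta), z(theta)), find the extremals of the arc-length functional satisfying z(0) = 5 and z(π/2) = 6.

Parameterise the cylinder of radius R = 19 as
    r(θ) = (19 cos θ, 19 sin θ, z(θ)).
The arc-length element is
    ds = sqrt(361 + (dz/dθ)^2) dθ,
so the Lagrangian is L = sqrt(361 + z'^2).
L depends on z' only, not on z or θ, so ∂L/∂z = 0 and
    ∂L/∂z' = z' / sqrt(361 + z'^2).
The Euler-Lagrange equation gives
    d/dθ( z' / sqrt(361 + z'^2) ) = 0,
so z' is constant. Integrating once:
    z(θ) = a θ + b,
a helix on the cylinder (a straight line when the cylinder is unrolled). The constants a, b are determined by the endpoint conditions.
With endpoint conditions z(0) = 5 and z(π/2) = 6: from z(0) = b we get b = 5, and a·π/2 + 5 = 6 gives a = 2/π, so
    z(θ) = (2/π) θ + 5.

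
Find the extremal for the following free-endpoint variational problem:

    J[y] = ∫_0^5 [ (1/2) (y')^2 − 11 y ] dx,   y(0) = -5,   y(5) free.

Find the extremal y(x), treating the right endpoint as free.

The Lagrangian L = (1/2) (y')^2 − 11 y gives
    ∂L/∂y = −11,   ∂L/∂y' = y'.
Euler-Lagrange: d/dx(y') − (−11) = 0, i.e. y'' + 11 = 0, so
    y(x) = −(11/2) x^2 + C1 x + C2.
Fixed left endpoint y(0) = -5 ⇒ C2 = -5.
The right endpoint x = 5 is free, so the natural (transversality) condition is ∂L/∂y' |_{x=5} = 0, i.e. y'(5) = 0.
Compute y'(x) = −11 x + C1, so y'(5) = −55 + C1 = 0 ⇒ C1 = 55.
Therefore the extremal is
    y(x) = −(11/2) x^2 + 55 x − 5.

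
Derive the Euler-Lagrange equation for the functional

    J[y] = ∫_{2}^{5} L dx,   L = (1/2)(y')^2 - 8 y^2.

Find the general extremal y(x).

The Lagrangian is L = (1/2)(y')^2 - 8 y^2.
∂L/∂y = -16y.
∂L/∂y' = y'.
The Euler-Lagrange equation d/dx(∂L/∂y') − ∂L/∂y = 0 becomes:
    y'' + 16 y = 0
General solution: y(x) = A sin(4x) + B cos(4x), where A and B are arbitrary constants fixed by the endpoint conditions.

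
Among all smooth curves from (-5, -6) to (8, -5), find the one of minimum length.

Arc-length functional: J[y] = ∫ sqrt(1 + (y')^2) dx.
Lagrangian L = sqrt(1 + (y')^2) has no explicit y dependence, so ∂L/∂y = 0 and the Euler-Lagrange equation gives
    d/dx( y' / sqrt(1 + (y')^2) ) = 0  ⇒  y' / sqrt(1 + (y')^2) = const.
Hence y' is constant, so y(x) is affine.
Fitting the endpoints (-5, -6) and (8, -5):
    slope m = ((-5) − (-6)) / (8 − (-5)) = 1/13,
    intercept c = (-6) − m·(-5) = -73/13.
Extremal: y(x) = (1/13) x - 73/13.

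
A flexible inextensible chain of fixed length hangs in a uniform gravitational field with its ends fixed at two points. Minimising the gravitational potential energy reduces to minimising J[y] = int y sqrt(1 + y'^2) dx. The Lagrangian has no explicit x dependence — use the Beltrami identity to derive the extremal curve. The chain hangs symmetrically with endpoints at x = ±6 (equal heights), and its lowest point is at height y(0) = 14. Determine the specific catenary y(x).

The Lagrangian L(y, y') = y sqrt(1 + y'^2) has no explicit x dependence, so the Beltrami identity applies:
    L − y' ∂L/∂y' = C.
Compute ∂L/∂y' = y · y' / sqrt(1 + y'^2). Then
    L − y' ∂L/∂y'
    = y sqrt(1 + y'^2) − y · y'^2 / sqrt(1 + y'^2)
    = y (1 + y'^2 − y'^2) / sqrt(1 + y'^2)
    = y / sqrt(1 + y'^2) = C.
Squaring gives y^2 = C^2 (1 + y'^2), i.e.
    y'^2 = y^2 / C^2 − 1.
Separating variables,
    dy / sqrt(y^2 − C^2) = dx / C,
and integrating gives arccosh(y / C) = (x − a)/C, so
    y(x) = C cosh((x − a)/C),
the catenary. The constants C and a are fixed by the two endpoint conditions (and, for the hanging-chain problem, the length constraint selects C).
Now fit the given data. The endpoints x = ±6 are symmetric at equal height, so the catenary is even about its minimum: a = 0 and y(x) = C cosh(x/C). The lowest point is y(0) = C cosh(0) = C, and we are told y(0) = 14, so C = 14. Therefore
    y(x) = 14 cosh(x/14),
and at the endpoints
    y(±6) = 14 cosh(6/14).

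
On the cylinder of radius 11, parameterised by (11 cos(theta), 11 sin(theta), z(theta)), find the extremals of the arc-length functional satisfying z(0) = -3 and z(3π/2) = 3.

Parameterise the cylinder of radius R = 11 as
    r(θ) = (11 cos θ, 11 sin θ, z(θ)).
The arc-length element is
    ds = sqrt(121 + (dz/dθ)^2) dθ,
so the Lagrangian is L = sqrt(121 + z'^2).
L depends on z' only, not on z or θ, so ∂L/∂z = 0 and
    ∂L/∂z' = z' / sqrt(121 + z'^2).
The Euler-Lagrange equation gives
    d/dθ( z' / sqrt(121 + z'^2) ) = 0,
so z' is constant. Integrating once:
    z(θ) = a θ + b,
a helix on the cylinder (a straight line when the cylinder is unrolled). The constants a, b are determined by the endpoint conditions.
With endpoint conditions z(0) = -3 and z(3π/2) = 3: from z(0) = b we get b = -3, and a·3π/2 + -3 = 3 gives a = 4/π, so
    z(θ) = (4/π) θ − 3.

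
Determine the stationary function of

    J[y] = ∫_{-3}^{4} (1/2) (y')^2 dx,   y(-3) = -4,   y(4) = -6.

The Lagrangian is L = (1/2) (y')^2.
Compute ∂L/∂y = 0, ∂L/∂y' = y'.
The Euler-Lagrange equation d/dx(∂L/∂y') − ∂L/∂y = 0 reduces to
    y'' = 0.
Its general solution is
    y(x) = A x + B,
with A, B fixed by the endpoint conditions.
Applying the endpoint conditions y(-3) = -4 and y(4) = -6: solve A·-3 + B = -4 and A·4 + B = -6. Subtracting gives A(4 − -3) = -6 − -4, so A = -2/7, and B = -4 − A·-3 = -34/7. Therefore
    y(x) = (-2/7) x - 34/7.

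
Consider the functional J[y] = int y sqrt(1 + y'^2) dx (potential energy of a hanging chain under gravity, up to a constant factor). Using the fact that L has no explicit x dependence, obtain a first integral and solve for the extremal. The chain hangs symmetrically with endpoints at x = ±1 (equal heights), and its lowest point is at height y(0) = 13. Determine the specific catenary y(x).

The Lagrangian L(y, y') = y sqrt(1 + y'^2) has no explicit x dependence, so the Beltrami identity applies:
    L − y' ∂L/∂y' = C.
Compute ∂L/∂y' = y · y' / sqrt(1 + y'^2). Then
    L − y' ∂L/∂y'
    = y sqrt(1 + y'^2) − y · y'^2 / sqrt(1 + y'^2)
    = y (1 + y'^2 − y'^2) / sqrt(1 + y'^2)
    = y / sqrt(1 + y'^2) = C.
Squaring gives y^2 = C^2 (1 + y'^2), i.e.
    y'^2 = y^2 / C^2 − 1.
Separating variables,
    dy / sqrt(y^2 − C^2) = dx / C,
and integrating gives arccosh(y / C) = (x − a)/C, so
    y(x) = C cosh((x − a)/C),
the catenary. The constants C and a are fixed by the two endpoint conditions (and, for the hanging-chain problem, the length constraint selects C).
Now fit the given data. The endpoints x = ±1 are symmetric at equal height, so the catenary is even about its minimum: a = 0 and y(x) = C cosh(x/C). The lowest point is y(0) = C cosh(0) = C, and we are told y(0) = 13, so C = 13. Therefore
    y(x) = 13 cosh(x/13),
and at the endpoints
    y(±1) = 13 cosh(1/13).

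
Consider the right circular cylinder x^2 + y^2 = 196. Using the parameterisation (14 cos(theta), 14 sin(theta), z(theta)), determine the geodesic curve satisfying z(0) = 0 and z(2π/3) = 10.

Parameterise the cylinder of radius R = 14 as
    r(θ) = (14 cos θ, 14 sin θ, z(θ)).
The arc-length element is
    ds = sqrt(196 + (dz/dθ)^2) dθ,
so the Lagrangian is L = sqrt(196 + z'^2).
L depends on z' only, not on z or θ, so ∂L/∂z = 0 and
    ∂L/∂z' = z' / sqrt(196 + z'^2).
The Euler-Lagrange equation gives
    d/dθ( z' / sqrt(196 + z'^2) ) = 0,
so z' is constant. Integrating once:
    z(θ) = a θ + b,
a helix on the cylinder (a straight line when the cylinder is unrolled). The constants a, b are determined by the endpoint conditions.
With endpoint conditions z(0) = 0 and z(2π/3) = 10: from z(0) = b we get b = 0, and a·2π/3 + 0 = 10 gives a = 15/π, so
    z(θ) = (15/π) θ.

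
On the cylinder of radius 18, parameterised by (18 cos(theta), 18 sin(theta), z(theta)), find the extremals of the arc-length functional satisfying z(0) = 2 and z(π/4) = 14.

Parameterise the cylinder of radius R = 18 as
    r(θ) = (18 cos θ, 18 sin θ, z(θ)).
The arc-length element is
    ds = sqrt(324 + (dz/dθ)^2) dθ,
so the Lagrangian is L = sqrt(324 + z'^2).
L depends on z' only, not on z or θ, so ∂L/∂z = 0 and
    ∂L/∂z' = z' / sqrt(324 + z'^2).
The Euler-Lagrange equation gives
    d/dθ( z' / sqrt(324 + z'^2) ) = 0,
so z' is constant. Integrating once:
    z(θ) = a θ + b,
a helix on the cylinder (a straight line when the cylinder is unrolled). The constants a, b are determined by the endpoint conditions.
With endpoint conditions z(0) = 2 and z(π/4) = 14: from z(0) = b we get b = 2, and a·π/4 + 2 = 14 gives a = 48/π, so
    z(θ) = (48/π) θ + 2.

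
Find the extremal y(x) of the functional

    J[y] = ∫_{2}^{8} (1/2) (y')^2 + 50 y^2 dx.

The Lagrangian is L = (1/2) (y')^2 + 50 y^2.
Compute ∂L/∂y = 100y, ∂L/∂y' = y'.
The Euler-Lagrange equation d/dx(∂L/∂y') − ∂L/∂y = 0 reduces to
    y'' − 100 y = 0.
Its general solution is
    y(x) = A e^(10x) + B e^(−10x),
with A, B fixed by the endpoint conditions.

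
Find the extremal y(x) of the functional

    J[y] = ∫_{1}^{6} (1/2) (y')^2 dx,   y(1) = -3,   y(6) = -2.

The Lagrangian is L = (1/2) (y')^2.
Compute ∂L/∂y = 0, ∂L/∂y' = y'.
The Euler-Lagrange equation d/dx(∂L/∂y') − ∂L/∂y = 0 reduces to
    y'' = 0.
Its general solution is
    y(x) = A x + B,
with A, B fixed by the endpoint conditions.
Applying the endpoint conditions y(1) = -3 and y(6) = -2: solve A·1 + B = -3 and A·6 + B = -2. Subtracting gives A(6 − 1) = -2 − -3, so A = 1/5, and B = -3 − A·1 = -16/5. Therefore
    y(x) = (1/5) x - 16/5.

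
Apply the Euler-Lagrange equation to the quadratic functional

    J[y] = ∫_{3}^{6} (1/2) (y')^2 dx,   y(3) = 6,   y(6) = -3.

The Lagrangian is L = (1/2) (y')^2.
Compute ∂L/∂y = 0, ∂L/∂y' = y'.
The Euler-Lagrange equation d/dx(∂L/∂y') − ∂L/∂y = 0 reduces to
    y'' = 0.
Its general solution is
    y(x) = A x + B,
with A, B fixed by the endpoint conditions.
Applying the endpoint conditions y(3) = 6 and y(6) = -3: solve A·3 + B = 6 and A·6 + B = -3. Subtracting gives A(6 − 3) = -3 − 6, so A = -3, and B = 6 − A·3 = 15. Therefore
    y(x) = -3 x + 15.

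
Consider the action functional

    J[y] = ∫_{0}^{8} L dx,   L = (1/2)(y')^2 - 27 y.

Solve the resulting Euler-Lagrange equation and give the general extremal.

The Lagrangian is L = (1/2)(y')^2 - 27 y.
∂L/∂y = -27.
∂L/∂y' = y'.
The Euler-Lagrange equation d/dx(∂L/∂y') − ∂L/∂y = 0 becomes:
    y'' + 27 = 0
General solution: y(x) = -(27/2) x^2 + A x + B, where A and B are arbitrary constants fixed by the endpoint conditions.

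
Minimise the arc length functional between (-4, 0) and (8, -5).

Arc-length functional: J[y] = ∫ sqrt(1 + (y')^2) dx.
Lagrangian L = sqrt(1 + (y')^2) has no explicit y dependence, so ∂L/∂y = 0 and the Euler-Lagrange equation gives
    d/dx( y' / sqrt(1 + (y')^2) ) = 0  ⇒  y' / sqrt(1 + (y')^2) = const.
Hence y' is constant, so y(x) is affine.
Fitting the endpoints (-4, 0) and (8, -5):
    slope m = ((-5) − 0) / (8 − (-4)) = -5/12,
    intercept c = 0 − m·(-4) = -5/3.
Extremal: y(x) = (-5/12) x - 5/3.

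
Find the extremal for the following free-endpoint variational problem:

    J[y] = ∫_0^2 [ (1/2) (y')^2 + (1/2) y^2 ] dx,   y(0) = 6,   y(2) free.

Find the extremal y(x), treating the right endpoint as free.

The Lagrangian L = (1/2) (y')^2 + (1/2) y^2 gives
    ∂L/∂y = 1 y,   ∂L/∂y' = y'.
Euler-Lagrange: y'' − y = 0.
With k = 1, the general solution is
    y(x) = A cosh(x) + B sinh(x).
Fixed left endpoint y(0) = 6 ⇒ A = 6.
The right endpoint x = 2 is free, so the natural (transversality) condition is ∂L/∂y' |_{x=2} = 0, i.e. y'(2) = 0.
Compute y'(x) = A k sinh(k x) + B k cosh(k x), so
    y'(2) = A k sinh(k·2) + B k cosh(k·2) = 0
    ⇒ B = −A tanh(k·2) = − 6 tanh(1·2).
Therefore the extremal is
    y(x) = 6 cosh(1 x) − 6 tanh(1·2) sinh(1 x).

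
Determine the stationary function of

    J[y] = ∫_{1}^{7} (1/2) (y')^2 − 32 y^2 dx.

The Lagrangian is L = (1/2) (y')^2 − 32 y^2.
Compute ∂L/∂y = -64y, ∂L/∂y' = y'.
The Euler-Lagrange equation d/dx(∂L/∂y') − ∂L/∂y = 0 reduces to
    y'' + 64 y = 0.
Its general solution is
    y(x) = A sin(8x) + B cos(8x),
with A, B fixed by the endpoint conditions.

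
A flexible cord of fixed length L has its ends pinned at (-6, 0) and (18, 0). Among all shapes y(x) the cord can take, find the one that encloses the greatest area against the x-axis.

Set up the augmented Lagrangian using a multiplier λ for the length constraint:
    F(y, y') = y − λ sqrt(1 + y'^2).
F has no explicit x dependence, so the Beltrami identity yields a first integral
    F − y' ∂F/∂y' = C.
Compute ∂F/∂y' = −λ y' / sqrt(1 + y'^2). Then
    y − λ sqrt(1 + y'^2) + λ y'^2 / sqrt(1 + y'^2) = C
    ⇒  y − λ / sqrt(1 + y'^2) = C.
Solving for y' and integrating gives
    (x − a)^2 + (y − b)^2 = λ^2,
a circular arc of radius λ. The constants a, b are determined by the endpoint conditions y(-6) = y(18) = 0, and λ is fixed implicitly by the length constraint
    ∫_{-6}^{18} sqrt(1 + y'^2) dx = L.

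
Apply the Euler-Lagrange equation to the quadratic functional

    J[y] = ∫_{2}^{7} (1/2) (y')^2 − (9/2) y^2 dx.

The Lagrangian is L = (1/2) (y')^2 − (9/2) y^2.
Compute ∂L/∂y = -9y, ∂L/∂y' = y'.
The Euler-Lagrange equation d/dx(∂L/∂y') − ∂L/∂y = 0 reduces to
    y'' + 9 y = 0.
Its general solution is
    y(x) = A sin(3x) + B cos(3x),
with A, B fixed by the endpoint conditions.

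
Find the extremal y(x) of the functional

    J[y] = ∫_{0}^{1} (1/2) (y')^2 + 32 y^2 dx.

The Lagrangian is L = (1/2) (y')^2 + 32 y^2.
Compute ∂L/∂y = 64y, ∂L/∂y' = y'.
The Euler-Lagrange equation d/dx(∂L/∂y') − ∂L/∂y = 0 reduces to
    y'' − 64 y = 0.
Its general solution is
    y(x) = A e^(8x) + B e^(−8x),
with A, B fixed by the endpoint conditions.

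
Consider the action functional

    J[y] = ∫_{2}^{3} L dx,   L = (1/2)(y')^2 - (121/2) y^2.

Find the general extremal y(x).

The Lagrangian is L = (1/2)(y')^2 - (121/2) y^2.
∂L/∂y = -121y.
∂L/∂y' = y'.
The Euler-Lagrange equation d/dx(∂L/∂y') − ∂L/∂y = 0 becomes:
    y'' + 121 y = 0
General solution: y(x) = A sin(11x) + B cos(11x), where A and B are arbitrary constants fixed by the endpoint conditions.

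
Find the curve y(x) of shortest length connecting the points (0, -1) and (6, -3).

Arc-length functional: J[y] = ∫ sqrt(1 + (y')^2) dx.
Lagrangian L = sqrt(1 + (y')^2) has no explicit y dependence, so ∂L/∂y = 0 and the Euler-Lagrange equation gives
    d/dx( y' / sqrt(1 + (y')^2) ) = 0  ⇒  y' / sqrt(1 + (y')^2) = const.
Hence y' is constant, so y(x) is affine.
Fitting the endpoints (0, -1) and (6, -3):
    slope m = ((-3) − (-1)) / (6 − 0) = -1/3,
    intercept c = (-1) − m·0 = -1.
Extremal: y(x) = (-1/3) x - 1.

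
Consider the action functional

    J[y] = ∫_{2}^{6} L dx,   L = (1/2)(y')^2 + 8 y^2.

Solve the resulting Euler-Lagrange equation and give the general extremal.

The Lagrangian is L = (1/2)(y')^2 + 8 y^2.
∂L/∂y = 16y.
∂L/∂y' = y'.
The Euler-Lagrange equation d/dx(∂L/∂y') − ∂L/∂y = 0 becomes:
    y'' - 16 y = 0
General solution: y(x) = A e^(4x) + B e^(-4x), where A and B are arbitrary constants fixed by the endpoint conditions.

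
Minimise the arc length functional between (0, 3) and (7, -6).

Arc-length functional: J[y] = ∫ sqrt(1 + (y')^2) dx.
Lagrangian L = sqrt(1 + (y')^2) has no explicit y dependence, so ∂L/∂y = 0 and the Euler-Lagrange equation gives
    d/dx( y' / sqrt(1 + (y')^2) ) = 0  ⇒  y' / sqrt(1 + (y')^2) = const.
Hence y' is constant, so y(x) is affine.
Fitting the endpoints (0, 3) and (7, -6):
    slope m = ((-6) − 3) / (7 − 0) = -9/7,
    intercept c = 3 − m·0 = 3.
Extremal: y(x) = (-9/7) x + 3.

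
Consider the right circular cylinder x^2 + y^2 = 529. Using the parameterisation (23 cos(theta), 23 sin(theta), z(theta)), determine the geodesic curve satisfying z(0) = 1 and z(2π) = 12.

Parameterise the cylinder of radius R = 23 as
    r(θ) = (23 cos θ, 23 sin θ, z(θ)).
The arc-length element is
    ds = sqrt(529 + (dz/dθ)^2) dθ,
so the Lagrangian is L = sqrt(529 + z'^2).
L depends on z' only, not on z or θ, so ∂L/∂z = 0 and
    ∂L/∂z' = z' / sqrt(529 + z'^2).
The Euler-Lagrange equation gives
    d/dθ( z' / sqrt(529 + z'^2) ) = 0,
so z' is constant. Integrating once:
    z(θ) = a θ + b,
a helix on the cylinder (a straight line when the cylinder is unrolled). The constants a, b are determined by the endpoint conditions.
With endpoint conditions z(0) = 1 and z(2π) = 12: from z(0) = b we get b = 1, and a·2π + 1 = 12 gives a = 11/(2π), so
    z(θ) = (11/(2π)) θ + 1.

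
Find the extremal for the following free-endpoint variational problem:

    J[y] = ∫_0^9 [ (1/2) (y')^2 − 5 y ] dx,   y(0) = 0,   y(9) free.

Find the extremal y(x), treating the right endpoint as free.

The Lagrangian L = (1/2) (y')^2 − 5 y gives
    ∂L/∂y = −5,   ∂L/∂y' = y'.
Euler-Lagrange: d/dx(y') − (−5) = 0, i.e. y'' + 5 = 0, so
    y(x) = −(5/2) x^2 + C1 x + C2.
Fixed left endpoint y(0) = 0 ⇒ C2 = 0.
The right endpoint x = 9 is free, so the natural (transversality) condition is ∂L/∂y' |_{x=9} = 0, i.e. y'(9) = 0.
Compute y'(x) = −5 x + C1, so y'(9) = −45 + C1 = 0 ⇒ C1 = 45.
Therefore the extremal is
    y(x) = −(5/2) x^2 + 45 x.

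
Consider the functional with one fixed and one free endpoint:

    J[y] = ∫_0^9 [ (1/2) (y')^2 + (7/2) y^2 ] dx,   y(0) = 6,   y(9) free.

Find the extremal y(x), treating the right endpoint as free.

The Lagrangian L = (1/2) (y')^2 + (7/2) y^2 gives
    ∂L/∂y = 7 y,   ∂L/∂y' = y'.
Euler-Lagrange: y'' − 7 y = 0.
With k = sqrt(7), the general solution is
    y(x) = A cosh(sqrt(7) x) + B sinh(sqrt(7) x).
Fixed left endpoint y(0) = 6 ⇒ A = 6.
The right endpoint x = 9 is free, so the natural (transversality) condition is ∂L/∂y' |_{x=9} = 0, i.e. y'(9) = 0.
Compute y'(x) = A k sinh(k x) + B k cosh(k x), so
    y'(9) = A k sinh(k·9) + B k cosh(k·9) = 0
    ⇒ B = −A tanh(k·9) = − 6 tanh(sqrt(7)·9).
Therefore the extremal is
    y(x) = 6 cosh(sqrt(7) x) − 6 tanh(sqrt(7)·9) sinh(sqrt(7) x).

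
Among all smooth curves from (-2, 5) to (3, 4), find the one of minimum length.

Arc-length functional: J[y] = ∫ sqrt(1 + (y')^2) dx.
Lagrangian L = sqrt(1 + (y')^2) has no explicit y dependence, so ∂L/∂y = 0 and the Euler-Lagrange equation gives
    d/dx( y' / sqrt(1 + (y')^2) ) = 0  ⇒  y' / sqrt(1 + (y')^2) = const.
Hence y' is constant, so y(x) is affine.
Fitting the endpoints (-2, 5) and (3, 4):
    slope m = (4 − 5) / (3 − (-2)) = -1/5,
    intercept c = 5 − m·(-2) = 23/5.
Extremal: y(x) = (-1/5) x + 23/5.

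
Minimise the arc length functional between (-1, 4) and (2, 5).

Arc-length functional: J[y] = ∫ sqrt(1 + (y')^2) dx.
Lagrangian L = sqrt(1 + (y')^2) has no explicit y dependence, so ∂L/∂y = 0 and the Euler-Lagrange equation gives
    d/dx( y' / sqrt(1 + (y')^2) ) = 0  ⇒  y' / sqrt(1 + (y')^2) = const.
Hence y' is constant, so y(x) is affine.
Fitting the endpoints (-1, 4) and (2, 5):
    slope m = (5 − 4) / (2 − (-1)) = 1/3,
    intercept c = 4 − m·(-1) = 13/3.
Extremal: y(x) = (1/3) x + 13/3.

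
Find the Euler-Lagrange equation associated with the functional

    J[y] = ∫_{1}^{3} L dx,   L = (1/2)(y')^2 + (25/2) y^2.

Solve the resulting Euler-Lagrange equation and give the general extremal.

The Lagrangian is L = (1/2)(y')^2 + (25/2) y^2.
∂L/∂y = 25y.
∂L/∂y' = y'.
The Euler-Lagrange equation d/dx(∂L/∂y') − ∂L/∂y = 0 becomes:
    y'' - 25 y = 0
General solution: y(x) = A e^(5x) + B e^(-5x), where A and B are arbitrary constants fixed by the endpoint conditions.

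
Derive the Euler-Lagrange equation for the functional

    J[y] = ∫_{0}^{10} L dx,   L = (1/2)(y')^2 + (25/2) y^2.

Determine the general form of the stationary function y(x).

The Lagrangian is L = (1/2)(y')^2 + (25/2) y^2.
∂L/∂y = 25y.
∂L/∂y' = y'.
The Euler-Lagrange equation d/dx(∂L/∂y') − ∂L/∂y = 0 becomes:
    y'' - 25 y = 0
General solution: y(x) = A e^(5x) + B e^(-5x), where A and B are arbitrary constants fixed by the endpoint conditions.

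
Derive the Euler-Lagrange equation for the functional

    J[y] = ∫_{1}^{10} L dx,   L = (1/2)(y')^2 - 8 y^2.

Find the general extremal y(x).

The Lagrangian is L = (1/2)(y')^2 - 8 y^2.
∂L/∂y = -16y.
∂L/∂y' = y'.
The Euler-Lagrange equation d/dx(∂L/∂y') − ∂L/∂y = 0 becomes:
    y'' + 16 y = 0
General solution: y(x) = A sin(4x) + B cos(4x), where A and B are arbitrary constants fixed by the endpoint conditions.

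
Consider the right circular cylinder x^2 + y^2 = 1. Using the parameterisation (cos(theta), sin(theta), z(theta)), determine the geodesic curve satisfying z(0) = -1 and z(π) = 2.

Parameterise the cylinder of radius R = 1 as
    r(θ) = (cos θ, sin θ, z(θ)).
The arc-length element is
    ds = sqrt(1 + (dz/dθ)^2) dθ,
so the Lagrangian is L = sqrt(1 + z'^2).
L depends on z' only, not on z or θ, so ∂L/∂z = 0 and
    ∂L/∂z' = z' / sqrt(1 + z'^2).
The Euler-Lagrange equation gives
    d/dθ( z' / sqrt(1 + z'^2) ) = 0,
so z' is constant. Integrating once:
    z(θ) = a θ + b,
a helix on the cylinder (a straight line when the cylinder is unrolled). The constants a, b are determined by the endpoint conditions.
With endpoint conditions z(0) = -1 and z(π) = 2: from z(0) = b we get b = -1, and a·π + -1 = 2 gives a = 3/π, so
    z(θ) = (3/π) θ − 1.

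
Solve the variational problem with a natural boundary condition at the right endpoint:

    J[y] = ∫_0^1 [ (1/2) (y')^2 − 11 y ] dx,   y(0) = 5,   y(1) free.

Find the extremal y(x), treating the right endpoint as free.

The Lagrangian L = (1/2) (y')^2 − 11 y gives
    ∂L/∂y = −11,   ∂L/∂y' = y'.
Euler-Lagrange: d/dx(y') − (−11) = 0, i.e. y'' + 11 = 0, so
    y(x) = −(11/2) x^2 + C1 x + C2.
Fixed left endpoint y(0) = 5 ⇒ C2 = 5.
The right endpoint x = 1 is free, so the natural (transversality) condition is ∂L/∂y' |_{x=1} = 0, i.e. y'(1) = 0.
Compute y'(x) = −11 x + C1, so y'(1) = −11 + C1 = 0 ⇒ C1 = 11.
Therefore the extremal is
    y(x) = −(11/2) x^2 + 11 x + 5.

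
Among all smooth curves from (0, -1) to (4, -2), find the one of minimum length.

Arc-length functional: J[y] = ∫ sqrt(1 + (y')^2) dx.
Lagrangian L = sqrt(1 + (y')^2) has no explicit y dependence, so ∂L/∂y = 0 and the Euler-Lagrange equation gives
    d/dx( y' / sqrt(1 + (y')^2) ) = 0  ⇒  y' / sqrt(1 + (y')^2) = const.
Hence y' is constant, so y(x) is affine.
Fitting the endpoints (0, -1) and (4, -2):
    slope m = ((-2) − (-1)) / (4 − 0) = -1/4,
    intercept c = (-1) − m·0 = -1.
Extremal: y(x) = (-1/4) x - 1.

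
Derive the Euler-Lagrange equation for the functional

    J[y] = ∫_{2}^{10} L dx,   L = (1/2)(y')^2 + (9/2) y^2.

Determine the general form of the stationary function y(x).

The Lagrangian is L = (1/2)(y')^2 + (9/2) y^2.
∂L/∂y = 9y.
∂L/∂y' = y'.
The Euler-Lagrange equation d/dx(∂L/∂y') − ∂L/∂y = 0 becomes:
    y'' - 9 y = 0
General solution: y(x) = A e^(3x) + B e^(-3x), where A and B are arbitrary constants fixed by the endpoint conditions.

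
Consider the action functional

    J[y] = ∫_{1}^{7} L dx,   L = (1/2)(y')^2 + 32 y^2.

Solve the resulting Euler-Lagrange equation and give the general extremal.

The Lagrangian is L = (1/2)(y')^2 + 32 y^2.
∂L/∂y = 64y.
∂L/∂y' = y'.
The Euler-Lagrange equation d/dx(∂L/∂y') − ∂L/∂y = 0 becomes:
    y'' - 64 y = 0
General solution: y(x) = A e^(8x) + B e^(-8x), where A and B are arbitrary constants fixed by the endpoint conditions.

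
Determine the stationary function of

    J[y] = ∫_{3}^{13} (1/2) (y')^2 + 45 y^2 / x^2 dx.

The Lagrangian is L = (1/2) (y')^2 + 45 y^2 / x^2.
Compute ∂L/∂y = 90y/x^2, ∂L/∂y' = y'.
The Euler-Lagrange equation d/dx(∂L/∂y') − ∂L/∂y = 0 reduces to
    y'' − 90/x^2 · y = 0  (x > 0).
Its general solution is
    y(x) = A x^10 + B x^(-9),
with A, B fixed by the endpoint conditions.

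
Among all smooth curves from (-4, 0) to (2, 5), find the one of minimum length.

Arc-length functional: J[y] = ∫ sqrt(1 + (y')^2) dx.
Lagrangian L = sqrt(1 + (y')^2) has no explicit y dependence, so ∂L/∂y = 0 and the Euler-Lagrange equation gives
    d/dx( y' / sqrt(1 + (y')^2) ) = 0  ⇒  y' / sqrt(1 + (y')^2) = const.
Hence y' is constant, so y(x) is affine.
Fitting the endpoints (-4, 0) and (2, 5):
    slope m = (5 − 0) / (2 − (-4)) = 5/6,
    intercept c = 0 − m·(-4) = 10/3.
Extremal: y(x) = (5/6) x + 10/3.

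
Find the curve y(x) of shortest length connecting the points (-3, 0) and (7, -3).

Arc-length functional: J[y] = ∫ sqrt(1 + (y')^2) dx.
Lagrangian L = sqrt(1 + (y')^2) has no explicit y dependence, so ∂L/∂y = 0 and the Euler-Lagrange equation gives
    d/dx( y' / sqrt(1 + (y')^2) ) = 0  ⇒  y' / sqrt(1 + (y')^2) = const.
Hence y' is constant, so y(x) is affine.
Fitting the endpoints (-3, 0) and (7, -3):
    slope m = ((-3) − 0) / (7 − (-3)) = -3/10,
    intercept c = 0 − m·(-3) = -9/10.
Extremal: y(x) = (-3/10) x - 9/10.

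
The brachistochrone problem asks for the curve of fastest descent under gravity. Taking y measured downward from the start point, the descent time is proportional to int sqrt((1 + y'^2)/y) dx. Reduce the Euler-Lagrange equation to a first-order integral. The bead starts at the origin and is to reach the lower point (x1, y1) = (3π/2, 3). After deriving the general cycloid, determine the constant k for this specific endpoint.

The Lagrangian L = sqrt((1 + y'^2) / y) has no explicit x dependence, so the Beltrami identity applies:
    L − y' ∂L/∂y' = C.
Compute ∂L/∂y' = y' / sqrt(y (1 + y'^2)).
Substitute:
    sqrt((1 + y'^2)/y) − y'·y' / sqrt(y (1 + y'^2))
    = (1 + y'^2) / sqrt(y (1 + y'^2)) − y'^2 / sqrt(y (1 + y'^2))
    = 1 / sqrt(y (1 + y'^2)) = C.
Squaring and rearranging gives the first integral
    y (1 + y'^2) = 1/C^2 =: k   (constant).
Solving this first-order ODE by the substitution
    y = (k/2)(1 − cos θ)
yields the cycloid parameterisation
    x(θ) = (k/2)(θ − sin θ),   y(θ) = (k/2)(1 − cos θ).
The constant k is fixed by the endpoint condition.
Now fit the given lower endpoint (x1, y1) = (3π/2, 3). At the bottom of the first arch (θ = π), the parametric equations give
    y(π) = (k/2)(1 − cos π) = k,
    x(π) = (k/2)(π − sin π) = kπ/2.
Matching y(π) = 3 gives k = 3, consistent with x(π) = 3π/2. Therefore the specific cycloid is
    x(θ) = (3/2)(θ − sin θ),   y(θ) = (3/2)(1 − cos θ).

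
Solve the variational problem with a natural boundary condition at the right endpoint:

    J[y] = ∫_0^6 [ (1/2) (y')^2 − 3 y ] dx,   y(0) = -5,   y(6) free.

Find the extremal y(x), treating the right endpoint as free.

The Lagrangian L = (1/2) (y')^2 − 3 y gives
    ∂L/∂y = −3,   ∂L/∂y' = y'.
Euler-Lagrange: d/dx(y') − (−3) = 0, i.e. y'' + 3 = 0, so
    y(x) = −(3/2) x^2 + C1 x + C2.
Fixed left endpoint y(0) = -5 ⇒ C2 = -5.
The right endpoint x = 6 is free, so the natural (transversality) condition is ∂L/∂y' |_{x=6} = 0, i.e. y'(6) = 0.
Compute y'(x) = −3 x + C1, so y'(6) = −18 + C1 = 0 ⇒ C1 = 18.
Therefore the extremal is
    y(x) = −(3/2) x^2 + 18 x − 5.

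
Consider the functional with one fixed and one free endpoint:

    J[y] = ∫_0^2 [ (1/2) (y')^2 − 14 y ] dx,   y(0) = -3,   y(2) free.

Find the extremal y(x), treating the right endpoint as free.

The Lagrangian L = (1/2) (y')^2 − 14 y gives
    ∂L/∂y = −14,   ∂L/∂y' = y'.
Euler-Lagrange: d/dx(y') − (−14) = 0, i.e. y'' + 14 = 0, so
    y(x) = −(14/2) x^2 + C1 x + C2.
Fixed left endpoint y(0) = -3 ⇒ C2 = -3.
The right endpoint x = 2 is free, so the natural (transversality) condition is ∂L/∂y' |_{x=2} = 0, i.e. y'(2) = 0.
Compute y'(x) = −14 x + C1, so y'(2) = −28 + C1 = 0 ⇒ C1 = 28.
Therefore the extremal is
    y(x) = −7 x^2 + 28 x − 3.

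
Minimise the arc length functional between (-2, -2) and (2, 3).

Arc-length functional: J[y] = ∫ sqrt(1 + (y')^2) dx.
Lagrangian L = sqrt(1 + (y')^2) has no explicit y dependence, so ∂L/∂y = 0 and the Euler-Lagrange equation gives
    d/dx( y' / sqrt(1 + (y')^2) ) = 0  ⇒  y' / sqrt(1 + (y')^2) = const.
Hence y' is constant, so y(x) is affine.
Fitting the endpoints (-2, -2) and (2, 3):
    slope m = (3 − (-2)) / (2 − (-2)) = 5/4,
    intercept c = (-2) − m·(-2) = 1/2.
Extremal: y(x) = (5/4) x + 1/2.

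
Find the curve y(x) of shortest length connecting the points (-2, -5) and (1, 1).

Arc-length functional: J[y] = ∫ sqrt(1 + (y')^2) dx.
Lagrangian L = sqrt(1 + (y')^2) has no explicit y dependence, so ∂L/∂y = 0 and the Euler-Lagrange equation gives
    d/dx( y' / sqrt(1 + (y')^2) ) = 0  ⇒  y' / sqrt(1 + (y')^2) = const.
Hence y' is constant, so y(x) is affine.
Fitting the endpoints (-2, -5) and (1, 1):
    slope m = (1 − (-5)) / (1 − (-2)) = 2,
    intercept c = (-5) − m·(-2) = -1.
Extremal: y(x) = 2 x - 1.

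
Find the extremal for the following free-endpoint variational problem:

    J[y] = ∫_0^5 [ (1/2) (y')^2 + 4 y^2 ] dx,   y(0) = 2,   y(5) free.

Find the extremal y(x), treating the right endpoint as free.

The Lagrangian L = (1/2) (y')^2 + 4 y^2 gives
    ∂L/∂y = 8 y,   ∂L/∂y' = y'.
Euler-Lagrange: y'' − 8 y = 0.
With k = sqrt(8), the general solution is
    y(x) = A cosh(sqrt(8) x) + B sinh(sqrt(8) x).
Fixed left endpoint y(0) = 2 ⇒ A = 2.
The right endpoint x = 5 is free, so the natural (transversality) condition is ∂L/∂y' |_{x=5} = 0, i.e. y'(5) = 0.
Compute y'(x) = A k sinh(k x) + B k cosh(k x), so
    y'(5) = A k sinh(k·5) + B k cosh(k·5) = 0
    ⇒ B = −A tanh(k·5) = − 2 tanh(sqrt(8)·5).
Therefore the extremal is
    y(x) = 2 cosh(sqrt(8) x) − 2 tanh(sqrt(8)·5) sinh(sqrt(8) x).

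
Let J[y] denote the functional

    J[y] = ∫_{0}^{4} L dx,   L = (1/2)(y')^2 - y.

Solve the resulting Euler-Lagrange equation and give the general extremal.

The Lagrangian is L = (1/2)(y')^2 - y.
∂L/∂y = -1.
∂L/∂y' = y'.
The Euler-Lagrange equation d/dx(∂L/∂y') − ∂L/∂y = 0 becomes:
    y'' + 1 = 0
General solution: y(x) = -x^2/2 + A x + B, where A and B are arbitrary constants fixed by the endpoint conditions.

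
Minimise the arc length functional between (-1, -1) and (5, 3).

Arc-length functional: J[y] = ∫ sqrt(1 + (y')^2) dx.
Lagrangian L = sqrt(1 + (y')^2) has no explicit y dependence, so ∂L/∂y = 0 and the Euler-Lagrange equation gives
    d/dx( y' / sqrt(1 + (y')^2) ) = 0  ⇒  y' / sqrt(1 + (y')^2) = const.
Hence y' is constant, so y(x) is affine.
Fitting the endpoints (-1, -1) and (5, 3):
    slope m = (3 − (-1)) / (5 − (-1)) = 2/3,
    intercept c = (-1) − m·(-1) = -1/3.
Extremal: y(x) = (2/3) x - 1/3.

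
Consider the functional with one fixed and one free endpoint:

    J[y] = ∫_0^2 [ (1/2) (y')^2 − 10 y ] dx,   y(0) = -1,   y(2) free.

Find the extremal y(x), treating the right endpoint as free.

The Lagrangian L = (1/2) (y')^2 − 10 y gives
    ∂L/∂y = −10,   ∂L/∂y' = y'.
Euler-Lagrange: d/dx(y') − (−10) = 0, i.e. y'' + 10 = 0, so
    y(x) = −(10/2) x^2 + C1 x + C2.
Fixed left endpoint y(0) = -1 ⇒ C2 = -1.
The right endpoint x = 2 is free, so the natural (transversality) condition is ∂L/∂y' |_{x=2} = 0, i.e. y'(2) = 0.
Compute y'(x) = −10 x + C1, so y'(2) = −20 + C1 = 0 ⇒ C1 = 20.
Therefore the extremal is
    y(x) = −5 x^2 + 20 x − 1.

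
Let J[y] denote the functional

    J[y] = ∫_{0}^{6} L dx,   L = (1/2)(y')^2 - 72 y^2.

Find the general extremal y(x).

The Lagrangian is L = (1/2)(y')^2 - 72 y^2.
∂L/∂y = -144y.
∂L/∂y' = y'.
The Euler-Lagrange equation d/dx(∂L/∂y') − ∂L/∂y = 0 becomes:
    y'' + 144 y = 0
General solution: y(x) = A sin(12x) + B cos(12x), where A and B are arbitrary constants fixed by the endpoint conditions.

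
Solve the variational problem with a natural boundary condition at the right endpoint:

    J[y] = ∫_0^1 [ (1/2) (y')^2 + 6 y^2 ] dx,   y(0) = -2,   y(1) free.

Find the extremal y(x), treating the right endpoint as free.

The Lagrangian L = (1/2) (y')^2 + 6 y^2 gives
    ∂L/∂y = 12 y,   ∂L/∂y' = y'.
Euler-Lagrange: y'' − 12 y = 0.
With k = sqrt(12), the general solution is
    y(x) = A cosh(sqrt(12) x) + B sinh(sqrt(12) x).
Fixed left endpoint y(0) = -2 ⇒ A = -2.
The right endpoint x = 1 is free, so the natural (transversality) condition is ∂L/∂y' |_{x=1} = 0, i.e. y'(1) = 0.
Compute y'(x) = A k sinh(k x) + B k cosh(k x), so
    y'(1) = A k sinh(k·1) + B k cosh(k·1) = 0
    ⇒ B = −A tanh(k·1) = 2 tanh(sqrt(12)·1).
Therefore the extremal is
    y(x) = −2 cosh(sqrt(12) x) + 2 tanh(sqrt(12)·1) sinh(sqrt(12) x).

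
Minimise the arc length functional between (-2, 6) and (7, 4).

Arc-length functional: J[y] = ∫ sqrt(1 + (y')^2) dx.
Lagrangian L = sqrt(1 + (y')^2) has no explicit y dependence, so ∂L/∂y = 0 and the Euler-Lagrange equation gives
    d/dx( y' / sqrt(1 + (y')^2) ) = 0  ⇒  y' / sqrt(1 + (y')^2) = const.
Hence y' is constant, so y(x) is affine.
Fitting the endpoints (-2, 6) and (7, 4):
    slope m = (4 − 6) / (7 − (-2)) = -2/9,
    intercept c = 6 − m·(-2) = 50/9.
Extremal: y(x) = (-2/9) x + 50/9.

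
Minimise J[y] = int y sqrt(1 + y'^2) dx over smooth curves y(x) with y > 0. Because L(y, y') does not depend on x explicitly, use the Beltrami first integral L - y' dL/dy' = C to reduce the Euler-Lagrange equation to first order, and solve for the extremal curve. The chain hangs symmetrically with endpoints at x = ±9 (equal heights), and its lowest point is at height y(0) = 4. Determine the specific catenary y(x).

The Lagrangian L(y, y') = y sqrt(1 + y'^2) has no explicit x dependence, so the Beltrami identity applies:
    L − y' ∂L/∂y' = C.
Compute ∂L/∂y' = y · y' / sqrt(1 + y'^2). Then
    L − y' ∂L/∂y'
    = y sqrt(1 + y'^2) − y · y'^2 / sqrt(1 + y'^2)
    = y (1 + y'^2 − y'^2) / sqrt(1 + y'^2)
    = y / sqrt(1 + y'^2) = C.
Squaring gives y^2 = C^2 (1 + y'^2), i.e.
    y'^2 = y^2 / C^2 − 1.
Separating variables,
    dy / sqrt(y^2 − C^2) = dx / C,
and integrating gives arccosh(y / C) = (x − a)/C, so
    y(x) = C cosh((x − a)/C),
the catenary. The constants C and a are fixed by the two endpoint conditions (and, for the hanging-chain problem, the length constraint selects C).
Now fit the given data. The endpoints x = ±9 are symmetric at equal height, so the catenary is even about its minimum: a = 0 and y(x) = C cosh(x/C). The lowest point is y(0) = C cosh(0) = C, and we are told y(0) = 4, so C = 4. Therefore
    y(x) = 4 cosh(x/4),
and at the endpoints
    y(±9) = 4 cosh(9/4).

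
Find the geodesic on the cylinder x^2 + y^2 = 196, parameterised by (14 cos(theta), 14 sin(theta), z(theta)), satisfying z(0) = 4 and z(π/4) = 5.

Parameterise the cylinder of radius R = 14 as
    r(θ) = (14 cos θ, 14 sin θ, z(θ)).
The arc-length element is
    ds = sqrt(196 + (dz/dθ)^2) dθ,
so the Lagrangian is L = sqrt(196 + z'^2).
L depends on z' only, not on z or θ, so ∂L/∂z = 0 and
    ∂L/∂z' = z' / sqrt(196 + z'^2).
The Euler-Lagrange equation gives
    d/dθ( z' / sqrt(196 + z'^2) ) = 0,
so z' is constant. Integrating once:
    z(θ) = a θ + b,
a helix on the cylinder (a straight line when the cylinder is unrolled). The constants a, b are determined by the endpoint conditions.
With endpoint conditions z(0) = 4 and z(π/4) = 5: from z(0) = b we get b = 4, and a·π/4 + 4 = 5 gives a = 4/π, so
    z(θ) = (4/π) θ + 4.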